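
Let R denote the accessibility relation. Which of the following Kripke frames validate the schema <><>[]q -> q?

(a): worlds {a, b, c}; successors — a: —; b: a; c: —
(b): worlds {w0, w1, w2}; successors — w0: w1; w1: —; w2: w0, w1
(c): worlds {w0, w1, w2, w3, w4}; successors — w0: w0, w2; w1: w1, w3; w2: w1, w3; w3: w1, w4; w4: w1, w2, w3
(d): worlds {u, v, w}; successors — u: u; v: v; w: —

(a), (d)

This is the axiom for a generalized confluence (Geach) condition; its first-order frame correspondent is forall x forall y (x R^2 y -> exists w (yRw & x = w)).
(a): ✓.
(b): fails — w2R²w1 but no w with w1Rw and w2=w.
(c): fails — w0R²w1 but no w with w1Rw and w0=w.
(d): ✓.
Valid on: (a), (d).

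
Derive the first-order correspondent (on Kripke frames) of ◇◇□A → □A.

This is a Sahlqvist (Geach-type) schema ◇^2□^1A → □^1◇^0A.
Minimal-valuation argument: fix x; take any y with xR^2y and any z with xR^1z. Set V(A) to the set of worlds R-reachable from y in exactly 1 step. Then □^1A holds at y, so the antecedent holds at x; validity forces ◇^0A at z, giving a w with zR^0w and yR^1w.
First-order correspondent: ∀x ∀y ∀z ((xR²y ∧ xRz) → ∃w (yRw ∧ z = w)).

∀x ∀y ∀z ((xR²y ∧ xRz) → ∃w (yRw ∧ z = w))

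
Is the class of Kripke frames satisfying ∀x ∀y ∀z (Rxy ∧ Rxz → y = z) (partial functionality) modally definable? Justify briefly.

The condition is partial functionality. A defining modal formula is ◇q → □q.
Suppose ◇q→□q is valid. Take Rxy, Rxz and set V(q)={y}. Then ◇q at x, so □q at x, so q at z, i.e. z=y.

Definable; ◇q → □q defines it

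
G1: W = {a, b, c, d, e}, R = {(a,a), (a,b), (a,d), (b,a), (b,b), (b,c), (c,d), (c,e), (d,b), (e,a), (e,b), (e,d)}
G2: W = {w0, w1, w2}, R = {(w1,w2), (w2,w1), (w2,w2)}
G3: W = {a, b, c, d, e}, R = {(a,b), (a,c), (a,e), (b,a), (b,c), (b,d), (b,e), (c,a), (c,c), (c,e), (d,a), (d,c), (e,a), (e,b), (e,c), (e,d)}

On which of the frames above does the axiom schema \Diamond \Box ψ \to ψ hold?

G2

This is the axiom for symmetry; its first-order frame correspondent is \forall x \forall y (Rxy \to Ryx).
G1: fails — Rbc but not Rcb.
G2: ✓.
G3: fails — Rbc but not Rcb.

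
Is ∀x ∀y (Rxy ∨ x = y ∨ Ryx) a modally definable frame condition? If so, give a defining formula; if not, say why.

No

Any modally definable frame class is closed under disjoint unions.
Take 4 disjoint single-world reflexive frames: each is trivially connected, but their disjoint union has 4 worlds with no edge between distinct components, so it is not connected.
So the class is not modally definable.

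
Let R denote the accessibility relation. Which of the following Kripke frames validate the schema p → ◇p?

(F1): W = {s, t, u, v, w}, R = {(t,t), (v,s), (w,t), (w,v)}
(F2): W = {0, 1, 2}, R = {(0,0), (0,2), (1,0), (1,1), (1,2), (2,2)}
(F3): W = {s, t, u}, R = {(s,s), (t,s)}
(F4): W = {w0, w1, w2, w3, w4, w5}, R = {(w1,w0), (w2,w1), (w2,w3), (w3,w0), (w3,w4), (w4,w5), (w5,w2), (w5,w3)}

Frame correspondent (Sahlqvist): ∀x Rxx — i.e. reflexivity.
(F1): fails — world s does not see itself.
(F2): holds.
(F3): fails — world t does not see itself.
(F4): fails — world w0 does not see itself.

(F2)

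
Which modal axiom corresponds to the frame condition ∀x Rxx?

The condition is reflexivity. The T schema □s → s defines it.
Suppose □s→s is valid. At any x set V(s)={w : Rxw}. Then □s holds at x, so s holds at x, i.e. Rxx.

□s → s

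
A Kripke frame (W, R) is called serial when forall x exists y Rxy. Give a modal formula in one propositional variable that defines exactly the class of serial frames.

□ψ → ◇ψ

This is seriality; the standard corresponding axiom is D: □ψ → ◇ψ.
Suppose □ψ→◇ψ is valid. At any x set V(ψ)=W. Then □ψ at x, so ◇ψ at x, so x has a successor.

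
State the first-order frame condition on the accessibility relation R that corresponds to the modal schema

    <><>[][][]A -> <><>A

forall x forall y (x R^2 y -> exists w (y R^3 w & x R^2 w))

This is a Sahlqvist (Geach-type) schema ◇^2□^3A → □^0◇^2A.
Minimal-valuation argument: fix x; take any y with xR^2y and any z with xR^0z. Set V(A) to the set of worlds R-reachable from y in exactly 3 steps. Then □^3A holds at y, so the antecedent holds at x; validity forces ◇^2A at z, giving a w with zR^2w and yR^3w.
First-order correspondent: forall x forall y (x R^2 y -> exists w (y R^3 w & x R^2 w)).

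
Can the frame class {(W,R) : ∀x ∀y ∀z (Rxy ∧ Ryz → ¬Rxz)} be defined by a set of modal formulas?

Not modally definable

If a class were modally definable it would be closed under surjective bounded morphisms (Goldblatt–Thomason).
The 7-cycle (worlds 0,1,2,3,4,5,6 with 0→1→2→3→4→5→6→0) is intransitive. Mapping every world to a single reflexive point • is a surjective bounded morphism; the reflexive point is not intransitive (R••∧R•• but R••).
So the class is not modally definable.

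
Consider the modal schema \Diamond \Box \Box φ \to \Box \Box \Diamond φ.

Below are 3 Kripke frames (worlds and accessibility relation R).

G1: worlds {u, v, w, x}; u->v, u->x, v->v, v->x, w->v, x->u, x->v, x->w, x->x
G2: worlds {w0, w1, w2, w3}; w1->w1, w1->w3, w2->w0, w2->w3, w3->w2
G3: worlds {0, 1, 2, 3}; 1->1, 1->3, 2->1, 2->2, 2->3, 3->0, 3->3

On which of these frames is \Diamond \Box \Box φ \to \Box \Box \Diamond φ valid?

This is the axiom for a generalized confluence (Geach) condition; its first-order frame correspondent is \forall x \forall y \forall z ((xRy \wedge x R^2 z) \to \exists w (y R^2 w \wedge zRw)).
G1: condition met.
G2: fails — w1Rw3, w1R²w3 but no w with w3R²w and w3Rw.
G3: fails — 1R1, 1R²0 but no w with 1R²w and 0Rw.

G1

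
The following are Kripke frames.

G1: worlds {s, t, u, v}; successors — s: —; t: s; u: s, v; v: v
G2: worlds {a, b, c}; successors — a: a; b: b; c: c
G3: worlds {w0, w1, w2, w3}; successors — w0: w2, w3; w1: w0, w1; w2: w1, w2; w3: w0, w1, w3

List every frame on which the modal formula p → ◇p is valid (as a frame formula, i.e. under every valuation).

The schema corresponds to reflexivity: ∀x Rxx.
G1: fails — world s does not see itself.
G2: holds.
G3: fails — world w0 does not see itself.
Valid on: G2.

G2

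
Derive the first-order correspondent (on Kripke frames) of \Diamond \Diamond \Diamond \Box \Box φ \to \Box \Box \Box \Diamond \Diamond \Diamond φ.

This is a Sahlqvist (Geach-type) schema ◇^3□^2φ → □^3◇^3φ.
Minimal-valuation argument: fix x; take any y with xR^3y and any z with xR^3z. Set V(φ) to the set of worlds R-reachable from y in exactly 2 steps. Then □^2φ holds at y, so the antecedent holds at x; validity forces ◇^3φ at z, giving a w with zR^3w and yR^2w.
First-order correspondent: \forall x \forall y \forall z ((x R^3 y \wedge x R^3 z) \to \exists w (y R^2 w \wedge z R^3 w)).

\forall x \forall y \forall z ((x R^3 y \wedge x R^3 z) \to \exists w (y R^2 w \wedge z R^3 w))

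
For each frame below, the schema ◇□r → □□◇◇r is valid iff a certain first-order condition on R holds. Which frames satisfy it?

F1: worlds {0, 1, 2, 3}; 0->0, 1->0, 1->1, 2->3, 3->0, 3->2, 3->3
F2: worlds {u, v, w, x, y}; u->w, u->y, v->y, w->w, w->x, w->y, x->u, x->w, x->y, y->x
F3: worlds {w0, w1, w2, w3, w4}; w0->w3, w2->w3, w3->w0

This is the axiom for a generalized confluence (Geach) condition; its first-order frame correspondent is ∀x ∀y ∀z ((xRy ∧ xR²z) → ∃w (yRw ∧ zR²w)).
F1: fails — 3R2, 3R²0 but no w with 2Rw and 0R²w.
F2: fails — uRy, uR²y but no t with yRt and yR²t.
F3: condition met.
Valid on: F3.

F3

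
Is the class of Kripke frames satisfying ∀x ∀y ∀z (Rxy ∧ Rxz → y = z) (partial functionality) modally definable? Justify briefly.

Yes, by ◇q → □q

The condition is partial functionality. A defining modal formula is ◇q → □q.
Suppose ◇q→□q is valid. Take Rxy, Rxz and set V(q)={y}. Then ◇q at x, so □q at x, so q at z, i.e. z=y.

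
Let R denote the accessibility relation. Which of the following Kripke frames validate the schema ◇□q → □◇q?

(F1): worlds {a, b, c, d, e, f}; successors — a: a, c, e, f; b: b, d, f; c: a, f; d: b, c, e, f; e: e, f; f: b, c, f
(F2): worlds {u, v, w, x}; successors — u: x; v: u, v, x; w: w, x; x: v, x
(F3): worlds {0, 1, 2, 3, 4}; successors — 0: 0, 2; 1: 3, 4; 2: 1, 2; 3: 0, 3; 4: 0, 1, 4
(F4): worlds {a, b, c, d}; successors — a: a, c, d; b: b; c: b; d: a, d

Frame correspondent (Sahlqvist): ∀x ∀y ∀z (Rxy ∧ Rxz → ∃w (Ryw ∧ Rzw)) — i.e. convergence.
(F1): ✓.
(F2): ✓.
(F3): fails — R22 and R21 but 2 and 1 have no common successor.
(F4): fails — Raa and Rac but a and c have no common successor.
Valid on: (F1), (F2).

(F1), (F2)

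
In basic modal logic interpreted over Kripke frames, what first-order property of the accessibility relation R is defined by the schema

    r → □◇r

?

Symmetry

This is the B axiom.
Its frame correspondent is symmetry — ∀x ∀y (Rxy → Ryx).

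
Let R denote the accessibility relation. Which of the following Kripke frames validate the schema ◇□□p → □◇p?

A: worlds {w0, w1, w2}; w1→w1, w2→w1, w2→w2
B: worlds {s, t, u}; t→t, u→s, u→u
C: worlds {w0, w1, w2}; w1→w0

A

This is the axiom for a generalized confluence (Geach) condition; its first-order frame correspondent is ∀x ∀y ∀z ((xRy ∧ xRz) → ∃w (yR²w ∧ zRw)).
A: satisfies the condition.
B: fails — uRs, uRs but no w with sR²w and sRw.
C: fails — w1Rw0, w1Rw0 but no w with w0R²w and w0Rw.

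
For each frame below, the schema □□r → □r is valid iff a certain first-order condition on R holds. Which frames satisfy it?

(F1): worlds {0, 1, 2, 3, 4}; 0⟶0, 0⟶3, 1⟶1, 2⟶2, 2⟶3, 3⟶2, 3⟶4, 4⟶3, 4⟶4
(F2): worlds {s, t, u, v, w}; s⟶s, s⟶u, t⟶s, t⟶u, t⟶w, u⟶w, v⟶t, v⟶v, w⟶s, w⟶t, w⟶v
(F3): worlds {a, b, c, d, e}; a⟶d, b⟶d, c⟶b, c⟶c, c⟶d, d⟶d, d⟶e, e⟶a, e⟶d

The schema corresponds to density: ∀x ∀y (Rxy → ∃z (Rxz ∧ Rzy)).
(F1): condition met.
(F2): fails — Ruw but no z with Ruz and Rzw.
(F3): fails — Rea but no z with Rez and Rza.
Valid on: (F1).

(F1)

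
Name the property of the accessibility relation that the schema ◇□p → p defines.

symmetry

Replacing p by ¬p and contraposing gives the equivalent schema p → □◇p.
Suppose p→□◇p is valid. Take Rxy and set V(p)={x}. Then p at x, so □◇p at x, so ◇p at y, so some z with Ryz has p; z=x, i.e. Ryx.
Conversely, on a frame with symmetry the schema holds at every world under every valuation.
So the correspondent is symmetry.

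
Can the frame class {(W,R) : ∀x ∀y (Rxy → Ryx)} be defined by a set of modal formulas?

Yes: it is symmetry, defined by the B schema r → □◇r.
Suppose r→□◇r is valid. Take Rxy and set V(r)={x}. Then r at x, so □◇r at x, so ◇r at y, so some z with Ryz has r; z=x, i.e. Ryx.

Yes — defined by r → □◇r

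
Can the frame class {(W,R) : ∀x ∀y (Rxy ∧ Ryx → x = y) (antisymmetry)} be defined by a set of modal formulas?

No — not modally definable

If a class were modally definable it would be closed under surjective bounded morphisms (Goldblatt–Thomason).
The 4-cycle (worlds s,t,u,v with s→t→u→v→s) is antisymmetric. Sending even-indexed worlds to a and odd-indexed worlds to b is a surjective bounded morphism onto the two-world frame with a↔b, which is not antisymmetric.
So the class is not modally definable.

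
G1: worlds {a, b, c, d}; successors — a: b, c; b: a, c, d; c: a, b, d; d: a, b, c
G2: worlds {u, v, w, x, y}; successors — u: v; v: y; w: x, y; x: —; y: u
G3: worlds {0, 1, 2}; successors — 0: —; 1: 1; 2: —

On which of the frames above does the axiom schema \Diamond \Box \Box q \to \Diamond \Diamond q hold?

G1, G3

The schema corresponds to a generalized confluence (Geach) condition: \forall x \forall y (xRy \to \exists w (y R^2 w \wedge x R^2 w)).
G1: holds.
G2: fails — uRv but no t with vR²t and uR²t.
G3: holds.
Valid on: G1, G3.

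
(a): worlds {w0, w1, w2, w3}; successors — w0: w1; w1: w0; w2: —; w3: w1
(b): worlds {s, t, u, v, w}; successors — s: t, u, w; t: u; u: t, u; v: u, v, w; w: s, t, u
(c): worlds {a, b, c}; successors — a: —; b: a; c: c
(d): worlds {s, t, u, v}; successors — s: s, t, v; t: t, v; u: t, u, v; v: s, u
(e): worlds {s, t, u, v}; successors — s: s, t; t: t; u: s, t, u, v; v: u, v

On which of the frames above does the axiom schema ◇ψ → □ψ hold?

(a), (c)

This is the axiom for partial functionality; its first-order frame correspondent is ∀x ∀y ∀z (Rxy ∧ Rxz → y = z).
(a): holds.
(b): fails — s sees both t and u.
(c): holds.
(d): fails — s sees both s and t.
(e): fails — s sees both s and t.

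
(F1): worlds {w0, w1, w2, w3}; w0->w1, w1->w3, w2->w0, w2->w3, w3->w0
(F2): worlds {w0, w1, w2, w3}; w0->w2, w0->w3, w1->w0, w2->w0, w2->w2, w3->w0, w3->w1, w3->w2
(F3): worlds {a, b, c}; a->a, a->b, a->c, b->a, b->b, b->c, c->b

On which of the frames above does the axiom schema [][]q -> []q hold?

(F3)

This is the axiom for density; its first-order frame correspondent is forall x forall y (Rxy -> exists z (Rxz & Rzy)).
(F1): fails — Rw3w0 but no z with Rw3z and Rzw0.
(F2): fails — Rw1w0 but no z with Rw1z and Rzw0.
(F3): ✓.
Valid on: (F3).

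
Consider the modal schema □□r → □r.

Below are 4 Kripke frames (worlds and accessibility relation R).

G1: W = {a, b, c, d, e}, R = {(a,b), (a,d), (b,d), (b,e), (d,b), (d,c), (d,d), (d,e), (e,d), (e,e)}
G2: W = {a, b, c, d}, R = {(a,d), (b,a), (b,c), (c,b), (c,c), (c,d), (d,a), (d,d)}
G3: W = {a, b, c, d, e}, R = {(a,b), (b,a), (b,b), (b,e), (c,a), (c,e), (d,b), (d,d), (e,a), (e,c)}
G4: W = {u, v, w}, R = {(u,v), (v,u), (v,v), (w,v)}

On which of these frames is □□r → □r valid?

The schema corresponds to density: ∀x ∀y (Rxy → ∃z (Rxz ∧ Rzy)).
G1: condition met.
G2: fails — Rba but no z with Rbz and Rza.
G3: fails — Rec but no z with Rez and Rzc.
G4: condition met.
Valid on: G1, G4.

G1, G4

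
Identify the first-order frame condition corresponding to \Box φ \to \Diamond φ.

Suppose □φ→◇φ is valid. At any x set V(φ)=W. Then □φ at x, so ◇φ at x, so x has a successor.

Seriality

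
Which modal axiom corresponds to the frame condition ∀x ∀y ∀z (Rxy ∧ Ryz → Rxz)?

The condition is transitivity. The 4 schema □s → □□s defines it.
Suppose □s→□□s is valid. Take Rxy, Ryz and set V(s)={w : Rxw}. Then □s at x, so □□s at x, so □s at y, so s at z, i.e. Rxz.

□s → □□s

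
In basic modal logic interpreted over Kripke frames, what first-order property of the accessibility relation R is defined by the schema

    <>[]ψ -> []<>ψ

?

This schema is the .2 axiom.
It corresponds to convergence: forall x forall y forall z (Rxy & Rxz -> exists w (Ryw & Rzw)).

convergence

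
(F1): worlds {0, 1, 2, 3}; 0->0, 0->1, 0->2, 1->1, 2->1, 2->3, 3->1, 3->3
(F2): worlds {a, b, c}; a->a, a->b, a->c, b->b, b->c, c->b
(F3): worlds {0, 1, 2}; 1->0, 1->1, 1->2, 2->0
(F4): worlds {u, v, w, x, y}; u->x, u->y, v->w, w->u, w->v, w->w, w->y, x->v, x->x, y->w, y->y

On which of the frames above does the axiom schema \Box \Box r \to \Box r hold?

(F1), (F2), (F4)

This is the axiom for density; its first-order frame correspondent is \forall x \forall y (Rxy \to \exists z (Rxz \wedge Rzy)).
(F1): satisfies the condition.
(F2): satisfies the condition.
(F3): fails — R20 but no z with R2z and Rz0.
(F4): satisfies the condition.
Valid on: (F1), (F2), (F4).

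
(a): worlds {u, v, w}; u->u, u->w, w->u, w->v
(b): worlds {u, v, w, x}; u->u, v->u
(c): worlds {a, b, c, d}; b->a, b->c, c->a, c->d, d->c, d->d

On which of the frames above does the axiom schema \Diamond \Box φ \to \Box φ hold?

This is the axiom for the Euclidean property; its first-order frame correspondent is \forall x \forall y \forall z (Rxy \wedge Rxz \to Ryz).
(a): fails — Ruw and Ruw but not Rww.
(b): satisfies the condition.
(c): fails — Rbc and Rbc but not Rcc.

(b)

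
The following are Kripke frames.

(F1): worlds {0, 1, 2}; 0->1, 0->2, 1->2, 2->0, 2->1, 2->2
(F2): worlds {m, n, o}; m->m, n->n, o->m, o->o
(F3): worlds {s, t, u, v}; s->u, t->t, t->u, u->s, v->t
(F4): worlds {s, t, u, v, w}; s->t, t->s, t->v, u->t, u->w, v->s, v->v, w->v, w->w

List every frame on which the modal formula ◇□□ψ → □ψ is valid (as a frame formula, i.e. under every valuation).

(F1)

The schema corresponds to a generalized confluence (Geach) condition: ∀x ∀y ∀z ((xRy ∧ xRz) → ∃w (yR²w ∧ z = w)).
(F1): holds.
(F2): fails — oRm, oRo but no w with mR²w and o=w.
(F3): fails — tRu, tRt but no w with uR²w and t=w.
(F4): fails — uRt, uRw but no w* with tR²w* and w=w*.
Valid on: (F1).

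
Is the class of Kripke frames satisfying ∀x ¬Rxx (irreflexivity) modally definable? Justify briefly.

Modal frame validity is preserved under surjective bounded morphisms.
The 4-cycle (worlds 0,1,2,3 with 0→1→2→3→0) is irreflexive, and the map sending every world to a single reflexive point • is a surjective bounded morphism (forth: every edge maps to (•,•); back: every world has a successor). So any modal formula valid on the 4-cycle is also valid on the reflexive point, which is not irreflexive.
So the class is not modally definable.

No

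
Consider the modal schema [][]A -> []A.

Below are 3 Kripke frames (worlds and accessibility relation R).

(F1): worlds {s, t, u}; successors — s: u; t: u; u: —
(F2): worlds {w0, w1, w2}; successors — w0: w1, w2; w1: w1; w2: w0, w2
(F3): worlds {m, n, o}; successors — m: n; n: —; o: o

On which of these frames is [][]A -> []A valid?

(F2)

This is the axiom for density; its first-order frame correspondent is forall x forall y (Rxy -> exists z (Rxz & Rzy)).
(F1): fails — Rsu but no z with Rsz and Rzu.
(F2): condition met.
(F3): fails — Rmn but no z with Rmz and Rzn.
Valid on: (F2).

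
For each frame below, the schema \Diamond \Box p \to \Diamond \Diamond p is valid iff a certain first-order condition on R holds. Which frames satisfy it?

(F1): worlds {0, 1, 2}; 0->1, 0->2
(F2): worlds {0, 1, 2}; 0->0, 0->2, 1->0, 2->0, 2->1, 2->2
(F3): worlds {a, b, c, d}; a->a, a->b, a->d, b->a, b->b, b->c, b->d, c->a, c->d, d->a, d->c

(F2), (F3)

Frame correspondent (Sahlqvist): \forall x \forall y (xRy \to \exists w (yRw \wedge x R^2 w)) — i.e. a generalized confluence (Geach) condition.
(F1): fails — 0R1 but no w with 1Rw and 0R²w.
(F2): satisfies the condition.
(F3): satisfies the condition.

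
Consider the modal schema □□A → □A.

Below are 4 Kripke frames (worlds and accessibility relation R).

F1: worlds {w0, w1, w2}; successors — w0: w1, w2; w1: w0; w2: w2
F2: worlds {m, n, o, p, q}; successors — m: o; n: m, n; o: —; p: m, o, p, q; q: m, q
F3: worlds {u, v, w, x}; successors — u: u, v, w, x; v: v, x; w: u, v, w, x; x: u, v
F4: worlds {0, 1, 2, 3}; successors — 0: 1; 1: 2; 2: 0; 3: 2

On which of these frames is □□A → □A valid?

Frame correspondent (Sahlqvist): ∀x ∀y (Rxy → ∃z (Rxz ∧ Rzy)) — i.e. density.
F1: fails — Rw0w1 but no z with Rw0z and Rzw1.
F2: fails — Rmo but no z with Rmz and Rzo.
F3: ✓.
F4: fails — R12 but no z with R1z and Rz2.
Valid on: F3.

F3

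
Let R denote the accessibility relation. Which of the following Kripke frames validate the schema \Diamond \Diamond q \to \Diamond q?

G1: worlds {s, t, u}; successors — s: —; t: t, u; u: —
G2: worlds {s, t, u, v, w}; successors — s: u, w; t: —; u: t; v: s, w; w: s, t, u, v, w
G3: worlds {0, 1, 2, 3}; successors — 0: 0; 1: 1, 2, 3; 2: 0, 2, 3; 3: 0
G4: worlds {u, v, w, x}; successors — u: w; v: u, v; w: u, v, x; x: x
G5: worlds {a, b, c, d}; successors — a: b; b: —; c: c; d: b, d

G1, G5

The schema corresponds to transitivity: \forall x \forall y \forall z (Rxy \wedge Ryz \to Rxz).
G1: condition met.
G2: fails — Rvw and Rwt but not Rvt.
G3: fails — R12 and R20 but not R10.
G4: fails — Ruw and Rwu but not Ruu.
G5: condition met.
Valid on: G1, G5.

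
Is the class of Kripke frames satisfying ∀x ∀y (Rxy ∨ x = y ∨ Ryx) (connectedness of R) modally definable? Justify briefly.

Modal frame validity is preserved under disjoint unions.
Take 4 disjoint single-world reflexive frames: each is trivially connected, but their disjoint union has 4 worlds with no edge between distinct components, so it is not connected.
Hence connectedness of R is not modally definable.

Not definable by any modal formula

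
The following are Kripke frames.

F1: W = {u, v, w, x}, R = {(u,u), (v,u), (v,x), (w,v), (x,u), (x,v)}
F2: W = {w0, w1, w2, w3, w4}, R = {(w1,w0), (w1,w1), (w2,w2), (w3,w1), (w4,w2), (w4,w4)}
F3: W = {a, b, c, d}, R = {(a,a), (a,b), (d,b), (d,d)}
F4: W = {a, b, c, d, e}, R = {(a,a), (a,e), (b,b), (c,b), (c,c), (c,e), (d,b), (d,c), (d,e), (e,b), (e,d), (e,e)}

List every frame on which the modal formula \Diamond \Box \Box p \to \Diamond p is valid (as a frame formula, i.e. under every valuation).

Frame correspondent (Sahlqvist): \forall x \forall y (xRy \to \exists w (y R^2 w \wedge xRw)) — i.e. a generalized confluence (Geach) condition.
F1: holds.
F2: fails — w1Rw0 but no w with w0R²w and w1Rw.
F3: fails — aRb but no w with bR²w and aRw.
F4: holds.
Valid on: F1, F4.

F1, F4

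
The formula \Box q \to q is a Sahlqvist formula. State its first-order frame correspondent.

Suppose □q→q is valid. At any x set V(q)={w : Rxw}. Then □q holds at x, so q holds at x, i.e. Rxx.

Reflexivity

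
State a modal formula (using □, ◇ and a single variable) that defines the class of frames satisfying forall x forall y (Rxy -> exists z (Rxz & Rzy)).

The condition is density. The C4 schema □□p → □p defines it.

□□p → □p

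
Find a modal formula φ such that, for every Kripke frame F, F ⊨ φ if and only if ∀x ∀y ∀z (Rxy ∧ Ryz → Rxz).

The condition is transitivity. The 4 schema □p → □□p defines it.
Suppose □p→□□p is valid. Take Rxy, Ryz and set V(p)={w : Rxw}. Then □p at x, so □□p at x, so □p at y, so p at z, i.e. Rxz.

□p → □□p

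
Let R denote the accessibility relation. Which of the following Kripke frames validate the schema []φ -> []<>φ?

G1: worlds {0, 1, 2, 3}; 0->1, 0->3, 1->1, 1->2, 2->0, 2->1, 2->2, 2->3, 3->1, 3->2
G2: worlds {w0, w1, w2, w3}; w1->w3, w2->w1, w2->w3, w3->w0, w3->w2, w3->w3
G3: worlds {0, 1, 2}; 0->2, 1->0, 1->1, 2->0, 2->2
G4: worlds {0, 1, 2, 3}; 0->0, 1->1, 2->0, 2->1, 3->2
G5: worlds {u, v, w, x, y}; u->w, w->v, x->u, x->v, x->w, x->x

The schema corresponds to a generalized confluence (Geach) condition: forall x forall z (xRz -> exists w (xRw & zRw)).
G1: ✓.
G2: fails — w3Rw0 but no w with w3Rw and w0Rw.
G3: fails — 1R0 but no w with 1Rw and 0Rw.
G4: fails — 3R2 but no w with 3Rw and 2Rw.
G5: fails — uRw but no t with uRt and wRt.

G1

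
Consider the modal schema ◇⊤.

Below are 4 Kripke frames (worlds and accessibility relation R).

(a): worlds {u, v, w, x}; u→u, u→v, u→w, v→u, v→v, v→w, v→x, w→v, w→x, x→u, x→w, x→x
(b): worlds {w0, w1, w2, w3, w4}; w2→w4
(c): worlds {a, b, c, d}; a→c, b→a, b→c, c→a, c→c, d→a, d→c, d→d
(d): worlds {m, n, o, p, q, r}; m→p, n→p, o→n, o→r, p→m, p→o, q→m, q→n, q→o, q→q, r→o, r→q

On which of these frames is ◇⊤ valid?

The schema corresponds to seriality: ∀x ∃y Rxy.
(a): satisfies the condition.
(b): fails — world w0 has no successor.
(c): satisfies the condition.
(d): satisfies the condition.
Valid on: (a), (c), (d).

(a), (c), (d)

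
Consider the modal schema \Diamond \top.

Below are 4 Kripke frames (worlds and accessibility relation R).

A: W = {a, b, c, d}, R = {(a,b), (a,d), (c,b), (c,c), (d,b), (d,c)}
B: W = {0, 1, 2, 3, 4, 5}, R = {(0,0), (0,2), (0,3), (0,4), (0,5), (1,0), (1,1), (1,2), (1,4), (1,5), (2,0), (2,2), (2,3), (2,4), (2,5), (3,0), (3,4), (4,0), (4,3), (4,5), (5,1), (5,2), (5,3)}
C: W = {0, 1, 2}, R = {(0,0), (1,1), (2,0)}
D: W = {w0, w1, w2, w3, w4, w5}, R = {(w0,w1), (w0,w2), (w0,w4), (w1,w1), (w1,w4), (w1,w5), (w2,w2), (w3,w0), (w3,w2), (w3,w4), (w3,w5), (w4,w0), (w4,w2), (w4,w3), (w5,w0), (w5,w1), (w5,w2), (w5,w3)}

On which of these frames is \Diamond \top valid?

B, C, D

This is the axiom for seriality; its first-order frame correspondent is \forall x \exists y Rxy.
A: fails — world b has no successor.
B: holds.
C: holds.
D: holds.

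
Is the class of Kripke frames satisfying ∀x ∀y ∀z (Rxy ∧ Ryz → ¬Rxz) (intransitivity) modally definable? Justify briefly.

If a class were modally definable it would be closed under surjective bounded morphisms (Goldblatt–Thomason).
The 5-cycle (worlds a,b,c,d,e with a→b→c→d→e→a) is intransitive. Mapping every world to a single reflexive point • is a surjective bounded morphism; the reflexive point is not intransitive (R••∧R•• but R••).
So the class is not modally definable.

Not modally definable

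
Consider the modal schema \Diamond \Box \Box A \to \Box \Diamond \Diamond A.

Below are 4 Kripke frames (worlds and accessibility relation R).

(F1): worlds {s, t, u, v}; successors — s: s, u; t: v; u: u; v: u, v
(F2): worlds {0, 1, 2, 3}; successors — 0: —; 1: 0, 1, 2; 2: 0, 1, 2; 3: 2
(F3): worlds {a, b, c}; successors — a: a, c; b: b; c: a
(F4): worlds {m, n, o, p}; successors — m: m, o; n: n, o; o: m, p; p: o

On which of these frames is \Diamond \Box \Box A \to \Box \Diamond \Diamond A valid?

The schema corresponds to a generalized confluence (Geach) condition: \forall x \forall y \forall z ((xRy \wedge xRz) \to \exists w (y R^2 w \wedge z R^2 w)).
(F1): holds.
(F2): fails — 1R0, 1R0 but no w with 0R²w and 0R²w.
(F3): holds.
(F4): holds.
Valid on: (F1), (F3), (F4).

(F1), (F3), (F4)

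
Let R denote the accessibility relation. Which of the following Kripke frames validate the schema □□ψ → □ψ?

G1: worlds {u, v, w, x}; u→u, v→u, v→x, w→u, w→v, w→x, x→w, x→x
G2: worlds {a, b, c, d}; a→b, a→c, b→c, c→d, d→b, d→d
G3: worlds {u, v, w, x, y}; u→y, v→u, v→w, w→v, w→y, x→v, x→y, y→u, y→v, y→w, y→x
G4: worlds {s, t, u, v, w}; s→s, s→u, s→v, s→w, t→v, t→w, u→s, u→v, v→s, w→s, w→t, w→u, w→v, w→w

G4

The schema corresponds to density: ∀x ∀y (Rxy → ∃z (Rxz ∧ Rzy)).
G1: fails — Rwv but no z with Rwz and Rzv.
G2: fails — Rbc but no z with Rbz and Rzc.
G3: fails — Ryx but no z with Ryz and Rzx.
G4: satisfies the condition.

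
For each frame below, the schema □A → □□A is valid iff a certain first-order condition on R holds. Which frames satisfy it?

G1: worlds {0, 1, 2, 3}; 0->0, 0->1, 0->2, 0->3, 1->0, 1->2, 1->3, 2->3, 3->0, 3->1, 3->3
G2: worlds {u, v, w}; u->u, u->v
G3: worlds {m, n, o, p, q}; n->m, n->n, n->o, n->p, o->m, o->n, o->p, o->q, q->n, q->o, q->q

Frame correspondent (Sahlqvist): ∀x ∀y ∀z (Rxy ∧ Ryz → Rxz) — i.e. transitivity.
G1: fails — R10 and R01 but not R11.
G2: condition met.
G3: fails — Ron and Rno but not Roo.

G2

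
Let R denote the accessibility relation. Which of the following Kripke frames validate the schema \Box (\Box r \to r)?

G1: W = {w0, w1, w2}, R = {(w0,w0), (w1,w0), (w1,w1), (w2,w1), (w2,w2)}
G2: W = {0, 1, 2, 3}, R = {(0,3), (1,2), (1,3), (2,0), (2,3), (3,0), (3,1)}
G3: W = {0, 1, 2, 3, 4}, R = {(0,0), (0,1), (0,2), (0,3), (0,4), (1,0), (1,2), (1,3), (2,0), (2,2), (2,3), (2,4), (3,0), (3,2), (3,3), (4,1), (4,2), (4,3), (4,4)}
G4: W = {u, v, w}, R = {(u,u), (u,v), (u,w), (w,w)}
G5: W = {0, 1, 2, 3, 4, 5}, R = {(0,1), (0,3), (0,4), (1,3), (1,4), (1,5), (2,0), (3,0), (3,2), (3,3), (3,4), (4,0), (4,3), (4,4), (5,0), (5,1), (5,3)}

G1

The schema corresponds to shift-reflexivity: \forall x \forall y (Rxy \to Ryy).
G1: condition met.
G2: fails — R31 but not R11.
G3: fails — R01 but not R11.
G4: fails — Ruv but not Rvv.
G5: fails — R32 but not R22.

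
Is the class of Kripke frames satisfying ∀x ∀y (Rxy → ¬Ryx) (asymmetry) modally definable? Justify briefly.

Any modally definable frame class is closed under surjective bounded morphisms.
The 5-cycle (worlds 0,1,2,3,4 with 0→1→2→3→4→0) is asymmetric. Mapping every world to a single reflexive point • is a surjective bounded morphism, and the reflexive point is not asymmetric (R•• but asymmetry requires ¬R••).
Hence asymmetry is not modally definable.

No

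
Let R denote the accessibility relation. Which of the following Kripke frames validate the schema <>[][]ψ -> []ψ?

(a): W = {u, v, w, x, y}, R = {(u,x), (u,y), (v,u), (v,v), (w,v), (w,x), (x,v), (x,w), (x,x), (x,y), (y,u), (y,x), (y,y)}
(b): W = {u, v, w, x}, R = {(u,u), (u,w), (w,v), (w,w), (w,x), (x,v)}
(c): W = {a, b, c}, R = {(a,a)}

Frame correspondent (Sahlqvist): forall x forall y forall z ((xRy & xRz) -> exists w (y R^2 w & z = w)) — i.e. a generalized confluence (Geach) condition.
(a): fails — xRv, xRw but no t with vR²t and w=t.
(b): fails — uRw, uRu but no t with wR²t and u=t.
(c): condition met.
Valid on: (c).

(c)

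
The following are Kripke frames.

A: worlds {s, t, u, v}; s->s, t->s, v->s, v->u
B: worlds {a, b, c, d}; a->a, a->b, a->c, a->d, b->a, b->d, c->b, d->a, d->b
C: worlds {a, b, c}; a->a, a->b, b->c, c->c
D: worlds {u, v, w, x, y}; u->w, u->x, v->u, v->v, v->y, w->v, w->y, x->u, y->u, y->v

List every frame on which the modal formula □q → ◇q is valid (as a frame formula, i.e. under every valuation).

Frame correspondent (Sahlqvist): ∀x ∃y Rxy — i.e. seriality.
A: fails — world u has no successor.
B: condition met.
C: condition met.
D: condition met.

B, C, D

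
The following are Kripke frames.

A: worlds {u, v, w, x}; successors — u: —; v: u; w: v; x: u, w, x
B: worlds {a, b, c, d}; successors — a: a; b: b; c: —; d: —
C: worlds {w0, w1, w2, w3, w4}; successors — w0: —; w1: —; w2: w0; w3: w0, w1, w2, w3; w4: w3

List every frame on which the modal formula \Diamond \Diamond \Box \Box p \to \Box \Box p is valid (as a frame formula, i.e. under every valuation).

B

The schema corresponds to a generalized confluence (Geach) condition: \forall x \forall y \forall z ((x R^2 y \wedge x R^2 z) \to \exists w (y R^2 w \wedge z = w)).
A: fails — wR²u, wR²u but no t with uR²t and u=t.
B: ✓.
C: fails — w3R²w0, w3R²w0 but no w with w0R²w and w0=w.
Valid on: B.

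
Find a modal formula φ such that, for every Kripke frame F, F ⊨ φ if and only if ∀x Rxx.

The condition is reflexivity. The T schema □p → p defines it.

□p → p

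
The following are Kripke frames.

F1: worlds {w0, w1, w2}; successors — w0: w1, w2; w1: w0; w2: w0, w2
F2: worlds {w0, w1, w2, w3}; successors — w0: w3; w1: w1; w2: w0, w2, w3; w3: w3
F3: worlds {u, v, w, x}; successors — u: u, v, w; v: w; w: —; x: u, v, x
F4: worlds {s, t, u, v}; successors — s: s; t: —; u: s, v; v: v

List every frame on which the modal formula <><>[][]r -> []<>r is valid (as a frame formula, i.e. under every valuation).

F1, F2

Frame correspondent (Sahlqvist): forall x forall y forall z ((x R^2 y & xRz) -> exists w (y R^2 w & zRw)) — i.e. a generalized confluence (Geach) condition.
F1: condition met.
F2: condition met.
F3: fails — uR²u, uRw but no t with uR²t and wRt.
F4: fails — uR²s, uRv but no w with sR²w and vRw.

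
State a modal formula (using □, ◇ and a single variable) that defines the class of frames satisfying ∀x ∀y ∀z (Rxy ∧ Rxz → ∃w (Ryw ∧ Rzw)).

◇□r → □◇r

The condition is convergence. The .2 schema ◇□r → □◇r defines it.
Suppose ◇□r→□◇r is valid. Take Rxy, Rxz and set V(r)={w : Ryw}. Then □r at y so ◇□r at x, so □◇r at x, so ◇r at z, giving w with Rzw and Ryw.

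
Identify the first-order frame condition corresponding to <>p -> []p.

partial functionality: forall x forall y forall z (Rxy & Rxz -> y = z)

Suppose ◇p→□p is valid. Take Rxy, Rxz and set V(p)={y}. Then ◇p at x, so □p at x, so p at z, i.e. z=y.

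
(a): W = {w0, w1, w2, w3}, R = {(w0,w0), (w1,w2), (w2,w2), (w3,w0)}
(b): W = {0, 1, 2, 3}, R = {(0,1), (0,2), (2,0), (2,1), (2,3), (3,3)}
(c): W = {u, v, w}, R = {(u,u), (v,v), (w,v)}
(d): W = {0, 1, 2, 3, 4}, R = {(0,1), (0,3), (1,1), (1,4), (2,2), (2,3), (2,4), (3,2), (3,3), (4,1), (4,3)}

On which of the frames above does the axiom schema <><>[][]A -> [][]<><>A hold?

(a), (c), (d)

The schema corresponds to a generalized confluence (Geach) condition: forall x forall y forall z ((x R^2 y & x R^2 z) -> exists w (y R^2 w & z R^2 w)).
(a): ✓.
(b): fails — 0R²0, 0R²1 but no w with 0R²w and 1R²w.
(c): ✓.
(d): ✓.
Valid on: (a), (c), (d).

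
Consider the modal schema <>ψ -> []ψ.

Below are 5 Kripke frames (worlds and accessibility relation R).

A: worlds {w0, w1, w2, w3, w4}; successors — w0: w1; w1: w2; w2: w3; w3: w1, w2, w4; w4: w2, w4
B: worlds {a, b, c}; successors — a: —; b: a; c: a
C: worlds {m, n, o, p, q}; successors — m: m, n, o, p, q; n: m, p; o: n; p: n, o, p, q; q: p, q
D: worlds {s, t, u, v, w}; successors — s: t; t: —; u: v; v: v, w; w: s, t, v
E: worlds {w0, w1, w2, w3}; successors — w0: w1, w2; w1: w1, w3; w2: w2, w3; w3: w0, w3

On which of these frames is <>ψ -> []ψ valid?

B

The schema corresponds to partial functionality: forall x forall y forall z (Rxy & Rxz -> y = z).
A: fails — w3 sees both w1 and w2.
B: satisfies the condition.
C: fails — m sees both m and n.
D: fails — v sees both v and w.
E: fails — w0 sees both w1 and w2.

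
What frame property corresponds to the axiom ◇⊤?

seriality

This is a form of the D axiom.
Its frame correspondent is seriality — ∀x ∃y Rxy.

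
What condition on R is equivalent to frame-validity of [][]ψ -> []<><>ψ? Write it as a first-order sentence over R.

This is a Sahlqvist (Geach-type) schema ◇^0□^2ψ → □^1◇^2ψ.
Minimal-valuation argument: fix x; take any y with xR^0y and any z with xR^1z. Set V(ψ) to the set of worlds R-reachable from y in exactly 2 steps. Then □^2ψ holds at y, so the antecedent holds at x; validity forces ◇^2ψ at z, giving a w with zR^2w and yR^2w.
First-order correspondent: forall x forall z (xRz -> exists w (x R^2 w & z R^2 w)).

forall x forall z (xRz -> exists w (x R^2 w & z R^2 w))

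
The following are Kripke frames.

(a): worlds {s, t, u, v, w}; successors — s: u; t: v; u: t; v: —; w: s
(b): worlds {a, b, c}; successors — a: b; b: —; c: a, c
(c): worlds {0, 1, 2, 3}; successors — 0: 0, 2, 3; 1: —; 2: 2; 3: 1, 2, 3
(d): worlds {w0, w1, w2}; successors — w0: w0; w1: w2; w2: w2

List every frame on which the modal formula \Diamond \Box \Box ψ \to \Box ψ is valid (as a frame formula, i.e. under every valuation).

(d)

This is the axiom for a generalized confluence (Geach) condition; its first-order frame correspondent is \forall x \forall y \forall z ((xRy \wedge xRz) \to \exists w (y R^2 w \wedge z = w)).
(a): fails — sRu, sRu but no w* with uR²w* and u=w*.
(b): fails — aRb, aRb but no w with bR²w and b=w.
(c): fails — 0R2, 0R0 but no w with 2R²w and 0=w.
(d): satisfies the condition.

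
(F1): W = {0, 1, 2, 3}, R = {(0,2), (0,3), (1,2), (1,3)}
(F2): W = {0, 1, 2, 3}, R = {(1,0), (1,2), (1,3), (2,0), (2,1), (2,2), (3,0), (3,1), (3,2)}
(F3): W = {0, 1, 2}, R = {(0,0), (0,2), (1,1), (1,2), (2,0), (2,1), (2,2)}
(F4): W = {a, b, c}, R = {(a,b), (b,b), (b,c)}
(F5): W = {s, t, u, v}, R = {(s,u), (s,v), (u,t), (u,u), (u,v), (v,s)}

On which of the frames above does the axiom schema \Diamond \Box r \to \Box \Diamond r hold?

(F3)

This is the axiom for convergence; its first-order frame correspondent is \forall x \forall y \forall z (Rxy \wedge Rxz \to \exists w (Ryw \wedge Rzw)).
(F1): fails — R03 and R03 but 3 and 3 have no common successor.
(F2): fails — R10 and R10 but 0 and 0 have no common successor.
(F3): holds.
(F4): fails — Rbc and Rbc but c and c have no common successor.
(F5): fails — Rsv and Rsu but v and u have no common successor.
Valid on: (F3).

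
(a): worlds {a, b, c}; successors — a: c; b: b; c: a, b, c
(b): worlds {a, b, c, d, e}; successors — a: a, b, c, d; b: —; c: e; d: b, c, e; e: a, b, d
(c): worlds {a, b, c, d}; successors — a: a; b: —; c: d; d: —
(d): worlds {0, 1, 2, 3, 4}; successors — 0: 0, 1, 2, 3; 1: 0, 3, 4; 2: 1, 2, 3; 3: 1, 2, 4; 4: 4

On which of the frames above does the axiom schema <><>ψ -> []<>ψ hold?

(c)

This is the axiom for a generalized confluence (Geach) condition; its first-order frame correspondent is forall x forall y forall z ((x R^2 y & xRz) -> exists w (y = w & zRw)).
(a): fails — cR²a, cRa but no w with a=w and aRw.
(b): fails — aR²a, aRb but no w with a=w and bRw.
(c): condition met.
(d): fails — 0R²0, 0R2 but no w with 0=w and 2Rw.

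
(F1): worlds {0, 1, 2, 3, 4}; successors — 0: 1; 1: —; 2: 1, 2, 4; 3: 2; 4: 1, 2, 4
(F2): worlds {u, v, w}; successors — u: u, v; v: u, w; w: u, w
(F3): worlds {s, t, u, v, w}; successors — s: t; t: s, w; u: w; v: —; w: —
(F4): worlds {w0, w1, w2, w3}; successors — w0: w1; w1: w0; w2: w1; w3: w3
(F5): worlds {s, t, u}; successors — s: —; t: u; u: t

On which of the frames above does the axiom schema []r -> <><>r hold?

Frame correspondent (Sahlqvist): forall x exists w (xRw & x R^2 w) — i.e. a generalized confluence (Geach) condition.
(F1): fails — at 0 but no w with 0Rw and 0R²w.
(F2): holds.
(F3): fails — at s but no w* with sRw* and sR²w*.
(F4): fails — at w0 but no w with w0Rw and w0R²w.
(F5): fails — at s but no w with sRw and sR²w.
Valid on: (F2).

(F2)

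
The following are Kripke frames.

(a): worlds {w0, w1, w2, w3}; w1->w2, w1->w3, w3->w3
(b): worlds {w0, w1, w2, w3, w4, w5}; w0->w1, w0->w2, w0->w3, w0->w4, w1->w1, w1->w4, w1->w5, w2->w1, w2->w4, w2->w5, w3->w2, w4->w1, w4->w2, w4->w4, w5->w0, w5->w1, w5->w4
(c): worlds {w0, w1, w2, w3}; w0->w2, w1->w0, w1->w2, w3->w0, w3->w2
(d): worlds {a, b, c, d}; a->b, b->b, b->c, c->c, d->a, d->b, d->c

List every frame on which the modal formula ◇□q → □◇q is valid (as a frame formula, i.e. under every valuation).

none

Frame correspondent (Sahlqvist): ∀x ∀y ∀z (Rxy ∧ Rxz → ∃w (Ryw ∧ Rzw)) — i.e. convergence.
(a): fails — Rw1w2 and Rw1w2 but w2 and w2 have no common successor.
(b): fails — Rw0w1 and Rw0w3 but w1 and w3 have no common successor.
(c): fails — Rw0w2 and Rw0w2 but w2 and w2 have no common successor.
(d): fails — Rdc and Rda but c and a have no common successor.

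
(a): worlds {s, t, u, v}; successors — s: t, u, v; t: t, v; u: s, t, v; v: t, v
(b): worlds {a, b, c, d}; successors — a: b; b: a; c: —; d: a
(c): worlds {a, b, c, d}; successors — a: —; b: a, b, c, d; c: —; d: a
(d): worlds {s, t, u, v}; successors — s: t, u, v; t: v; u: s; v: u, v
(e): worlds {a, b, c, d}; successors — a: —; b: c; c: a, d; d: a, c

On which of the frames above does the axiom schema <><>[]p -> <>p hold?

Frame correspondent (Sahlqvist): forall x forall y (x R^2 y -> exists w (yRw & xRw)) — i.e. a generalized confluence (Geach) condition.
(a): satisfies the condition.
(b): satisfies the condition.
(c): fails — bR²a but no w with aRw and bRw.
(d): fails — sR²u but no w with uRw and sRw.
(e): fails — bR²a but no w with aRw and bRw.

(a), (b)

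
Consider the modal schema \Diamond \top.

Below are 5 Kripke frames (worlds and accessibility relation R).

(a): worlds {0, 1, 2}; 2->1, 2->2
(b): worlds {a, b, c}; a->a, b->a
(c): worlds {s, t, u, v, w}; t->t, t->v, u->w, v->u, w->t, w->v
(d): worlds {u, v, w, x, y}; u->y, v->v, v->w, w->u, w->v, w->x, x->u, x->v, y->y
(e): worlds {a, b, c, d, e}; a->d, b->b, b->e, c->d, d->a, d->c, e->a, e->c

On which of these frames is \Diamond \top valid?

(d), (e)

The schema corresponds to seriality: \forall x \exists y Rxy.
(a): fails — world 0 has no successor.
(b): fails — world c has no successor.
(c): fails — world s has no successor.
(d): holds.
(e): holds.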